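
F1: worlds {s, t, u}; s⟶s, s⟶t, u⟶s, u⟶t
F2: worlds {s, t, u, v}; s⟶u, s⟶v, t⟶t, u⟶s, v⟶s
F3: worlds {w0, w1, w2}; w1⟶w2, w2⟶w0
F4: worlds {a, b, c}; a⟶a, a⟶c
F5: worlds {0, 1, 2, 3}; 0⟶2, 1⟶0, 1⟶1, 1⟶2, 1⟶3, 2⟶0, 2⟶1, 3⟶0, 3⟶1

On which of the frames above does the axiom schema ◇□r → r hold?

F2

Frame correspondent (Sahlqvist): ∀x ∀y (Rxy → Ryx) — i.e. symmetry.
F1: fails — Rus but not Rsu.
F2: condition met.
F3: fails — Rw1w2 but not Rw2w1.
F4: fails — Rac but not Rca.
F5: fails — R10 but not R01.
Valid on: F2.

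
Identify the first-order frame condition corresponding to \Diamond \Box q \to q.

Symmetry

Equivalently (dual form): q → □◇q.
Suppose q→□◇q is valid. Take Rxy and set V(q)={x}. Then q at x, so □◇q at x, so ◇q at y, so some z with Ryz has q; z=x, i.e. Ryx.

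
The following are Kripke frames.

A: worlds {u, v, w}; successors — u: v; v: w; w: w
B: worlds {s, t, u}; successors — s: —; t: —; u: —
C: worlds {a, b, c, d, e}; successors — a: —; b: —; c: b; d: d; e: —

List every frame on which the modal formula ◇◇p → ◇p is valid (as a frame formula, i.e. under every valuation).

Frame correspondent (Sahlqvist): ∀x ∀y (xR²y → ∃w (y = w ∧ xRw)) — i.e. a generalized confluence (Geach) condition.
A: fails — uR²w but no t with w=t and uRt.
B: condition met.
C: condition met.
Valid on: B, C.

B, C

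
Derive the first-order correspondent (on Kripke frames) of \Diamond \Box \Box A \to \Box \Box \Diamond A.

This is a Sahlqvist (Geach-type) schema ◇^1□^2A → □^2◇^1A.
Minimal-valuation argument: fix x; take any y with xR^1y and any z with xR^2z. Set V(A) to the set of worlds R-reachable from y in exactly 2 steps. Then □^2A holds at y, so the antecedent holds at x; validity forces ◇^1A at z, giving a w with zR^1w and yR^2w.
First-order correspondent: \forall x \forall y \forall z ((xRy \wedge x R^2 z) \to \exists w (y R^2 w \wedge zRw)).

\forall x \forall y \forall z ((xRy \wedge x R^2 z) \to \exists w (y R^2 w \wedge zRw))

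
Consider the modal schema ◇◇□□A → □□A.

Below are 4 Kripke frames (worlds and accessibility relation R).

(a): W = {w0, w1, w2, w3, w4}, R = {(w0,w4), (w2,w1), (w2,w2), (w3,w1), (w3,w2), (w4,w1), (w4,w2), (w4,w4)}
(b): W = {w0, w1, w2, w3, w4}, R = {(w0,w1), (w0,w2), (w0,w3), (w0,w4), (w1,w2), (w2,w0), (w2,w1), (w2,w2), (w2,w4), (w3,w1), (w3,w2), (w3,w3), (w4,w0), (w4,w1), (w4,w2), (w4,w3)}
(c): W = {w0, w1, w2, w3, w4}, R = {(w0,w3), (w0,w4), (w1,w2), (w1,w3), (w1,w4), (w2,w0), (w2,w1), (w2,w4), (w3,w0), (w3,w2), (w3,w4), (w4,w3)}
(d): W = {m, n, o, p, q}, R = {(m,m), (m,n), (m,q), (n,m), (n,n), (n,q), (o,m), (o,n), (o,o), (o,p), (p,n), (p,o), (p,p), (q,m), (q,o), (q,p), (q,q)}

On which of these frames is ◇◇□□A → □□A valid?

This is the axiom for a generalized confluence (Geach) condition; its first-order frame correspondent is ∀x ∀y ∀z ((xR²y ∧ xR²z) → ∃w (yR²w ∧ z = w)).
(a): fails — w0R²w1, w0R²w1 but no w with w1R²w and w1=w.
(b): fails — w0R²w1, w0R²w3 but no w with w1R²w and w3=w.
(c): fails — w0R²w2, w0R²w0 but no w with w2R²w and w0=w.
(d): satisfies the condition.

(d)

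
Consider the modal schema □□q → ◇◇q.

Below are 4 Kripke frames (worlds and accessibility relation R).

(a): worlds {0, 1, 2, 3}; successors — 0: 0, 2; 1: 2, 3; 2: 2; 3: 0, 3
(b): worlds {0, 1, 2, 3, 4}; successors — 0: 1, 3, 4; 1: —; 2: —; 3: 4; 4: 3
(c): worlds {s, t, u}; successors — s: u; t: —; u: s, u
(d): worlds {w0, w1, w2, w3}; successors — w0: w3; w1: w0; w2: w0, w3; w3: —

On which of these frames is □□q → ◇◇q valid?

(a)

This is the axiom for a generalized confluence (Geach) condition; its first-order frame correspondent is ∀x ∃w (xR²w ∧ xR²w).
(a): satisfies the condition.
(b): fails — at 1 but no w with 1R²w and 1R²w.
(c): fails — at t but no w with tR²w and tR²w.
(d): fails — at w0 but no w with w0R²w and w0R²w.
Valid on: (a).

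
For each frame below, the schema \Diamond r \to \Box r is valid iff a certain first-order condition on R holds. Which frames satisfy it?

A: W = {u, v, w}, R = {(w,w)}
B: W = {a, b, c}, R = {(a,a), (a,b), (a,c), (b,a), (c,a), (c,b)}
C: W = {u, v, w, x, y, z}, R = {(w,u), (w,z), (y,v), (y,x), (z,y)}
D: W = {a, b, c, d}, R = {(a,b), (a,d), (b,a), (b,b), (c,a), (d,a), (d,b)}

This is the axiom for partial functionality; its first-order frame correspondent is \forall x \forall y \forall z (Rxy \wedge Rxz \to y = z).
A: holds.
B: fails — a sees both a and b.
C: fails — w sees both u and z.
D: fails — a sees both b and d.

A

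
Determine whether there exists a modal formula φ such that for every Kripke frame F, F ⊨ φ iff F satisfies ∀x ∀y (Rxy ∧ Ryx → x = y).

Not definable by any modal formula

If a class were modally definable it would be closed under surjective bounded morphisms (Goldblatt–Thomason).
The 4-cycle (worlds s,t,u,v with s→t→u→v→s) is antisymmetric. Sending even-indexed worlds to a and odd-indexed worlds to b is a surjective bounded morphism onto the two-world frame with a↔b, which is not antisymmetric.
Hence antisymmetry is not modally definable.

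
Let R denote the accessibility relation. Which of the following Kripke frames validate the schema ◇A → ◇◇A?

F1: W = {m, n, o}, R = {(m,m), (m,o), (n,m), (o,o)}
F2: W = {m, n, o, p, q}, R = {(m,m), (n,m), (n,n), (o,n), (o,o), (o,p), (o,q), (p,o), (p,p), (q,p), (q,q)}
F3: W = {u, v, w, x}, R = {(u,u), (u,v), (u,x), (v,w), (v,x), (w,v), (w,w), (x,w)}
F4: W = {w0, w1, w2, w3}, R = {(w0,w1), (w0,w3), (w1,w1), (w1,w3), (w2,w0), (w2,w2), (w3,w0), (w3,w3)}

F1, F2, F4

The schema corresponds to a generalized confluence (Geach) condition: ∀x ∀y (xRy → ∃w (y = w ∧ xR²w)).
F1: holds.
F2: holds.
F3: fails — vRx but no t with x=t and vR²t.
F4: holds.
Valid on: F1, F2, F4.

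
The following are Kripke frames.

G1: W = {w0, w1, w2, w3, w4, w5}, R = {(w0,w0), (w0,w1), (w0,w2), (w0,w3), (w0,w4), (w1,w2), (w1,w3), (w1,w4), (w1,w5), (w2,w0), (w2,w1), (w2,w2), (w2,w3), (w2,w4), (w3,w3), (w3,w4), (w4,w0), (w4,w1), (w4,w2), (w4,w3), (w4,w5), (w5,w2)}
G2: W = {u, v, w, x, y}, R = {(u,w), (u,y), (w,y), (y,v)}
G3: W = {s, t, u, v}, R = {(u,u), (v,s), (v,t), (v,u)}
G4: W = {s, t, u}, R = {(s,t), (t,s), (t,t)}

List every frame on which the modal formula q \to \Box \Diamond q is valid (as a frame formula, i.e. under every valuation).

Frame correspondent (Sahlqvist): \forall x \forall y (Rxy \to Ryx) — i.e. symmetry.
G1: fails — Rw1w3 but not Rw3w1.
G2: fails — Ruy but not Ryu.
G3: fails — Rvt but not Rtv.
G4: condition met.
Valid on: G4.

G4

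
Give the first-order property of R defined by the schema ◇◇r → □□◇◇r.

This is a Sahlqvist (Geach-type) schema ◇^2□^0r → □^2◇^2r.
Minimal-valuation argument: fix x; take any y with xR^2y and any z with xR^2z. Set V(r) to the set of worlds R-reachable from y in exactly 0 steps. Then □^0r holds at y, so the antecedent holds at x; validity forces ◇^2r at z, giving a w with zR^2w and yR^0w.
First-order correspondent: ∀x ∀y ∀z ((xR²y ∧ xR²z) → ∃w (y = w ∧ zR²w)).

∀x ∀y ∀z ((xR²y ∧ xR²z) → ∃w (y = w ∧ zR²w))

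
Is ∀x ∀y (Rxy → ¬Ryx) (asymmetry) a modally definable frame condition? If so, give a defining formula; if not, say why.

Modal frame validity is preserved under surjective bounded morphisms.
The 3-cycle (worlds a,b,c with a→b→c→a) is asymmetric. Mapping every world to a single reflexive point • is a surjective bounded morphism, and the reflexive point is not asymmetric (R•• but asymmetry requires ¬R••).
Hence asymmetry is not modally definable.

Not definable by any modal formula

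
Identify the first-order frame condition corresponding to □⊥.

□⊥ is valid iff no world has any successor (otherwise □⊥ fails at any world with one).
The converse is a direct semantic check.
Frame condition: ∀x ∀y ¬Rxy.

Emptiness of R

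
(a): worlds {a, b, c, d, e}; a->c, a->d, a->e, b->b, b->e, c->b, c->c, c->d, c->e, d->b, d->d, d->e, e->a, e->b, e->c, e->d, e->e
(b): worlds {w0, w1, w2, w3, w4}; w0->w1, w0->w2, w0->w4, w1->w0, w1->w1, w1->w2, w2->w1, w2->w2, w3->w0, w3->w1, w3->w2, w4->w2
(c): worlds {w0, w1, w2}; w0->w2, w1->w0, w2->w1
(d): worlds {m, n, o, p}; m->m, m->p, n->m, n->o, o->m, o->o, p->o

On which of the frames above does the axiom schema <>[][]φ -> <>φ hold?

(a), (b), (d)

This is the axiom for a generalized confluence (Geach) condition; its first-order frame correspondent is forall x forall y (xRy -> exists w (y R^2 w & xRw)).
(a): satisfies the condition.
(b): satisfies the condition.
(c): fails — w0Rw2 but no w with w2R²w and w0Rw.
(d): satisfies the condition.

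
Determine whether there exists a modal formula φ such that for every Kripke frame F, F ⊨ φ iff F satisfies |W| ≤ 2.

Not definable by any modal formula

If a class were modally definable it would be closed under disjoint unions (Goldblatt–Thomason).
Any modal formula valid on each of 3 disjoint one-world frames is valid on their disjoint union (validity is preserved under disjoint unions). Each one-world frame has |W|=1≤2, but the union has |W|=3.
So the class is not modally definable.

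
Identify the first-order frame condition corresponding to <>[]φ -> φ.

Equivalently (dual form): φ → □◇φ.
Suppose φ→□◇φ is valid. Take Rxy and set V(φ)={x}. Then φ at x, so □◇φ at x, so ◇φ at y, so some z with Ryz has φ; z=x, i.e. Ryx.

Symmetry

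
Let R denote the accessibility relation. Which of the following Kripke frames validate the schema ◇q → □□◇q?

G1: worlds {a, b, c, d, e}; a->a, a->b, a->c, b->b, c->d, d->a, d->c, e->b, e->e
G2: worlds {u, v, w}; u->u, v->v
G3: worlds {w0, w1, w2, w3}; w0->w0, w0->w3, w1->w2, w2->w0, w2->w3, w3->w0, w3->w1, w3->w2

G2

This is the axiom for a generalized confluence (Geach) condition; its first-order frame correspondent is ∀x ∀y ∀z ((xRy ∧ xR²z) → ∃w (y = w ∧ zRw)).
G1: fails — aRa, aR²b but no w with a=w and bRw.
G2: condition met.
G3: fails — w0Rw0, w0R²w1 but no w with w0=w and w1Rw.
Valid on: G2.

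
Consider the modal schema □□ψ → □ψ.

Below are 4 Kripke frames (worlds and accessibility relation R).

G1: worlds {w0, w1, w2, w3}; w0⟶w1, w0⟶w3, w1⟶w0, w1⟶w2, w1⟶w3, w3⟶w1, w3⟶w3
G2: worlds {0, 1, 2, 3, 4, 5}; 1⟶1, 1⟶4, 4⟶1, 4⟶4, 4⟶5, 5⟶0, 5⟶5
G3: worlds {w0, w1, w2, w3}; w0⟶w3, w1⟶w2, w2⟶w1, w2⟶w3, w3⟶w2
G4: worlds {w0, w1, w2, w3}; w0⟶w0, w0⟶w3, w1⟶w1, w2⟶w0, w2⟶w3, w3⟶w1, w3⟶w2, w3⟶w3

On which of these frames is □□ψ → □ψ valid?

The schema corresponds to density: ∀x ∀y (Rxy → ∃z (Rxz ∧ Rzy)).
G1: fails — Rw1w2 but no z with Rw1z and Rzw2.
G2: holds.
G3: fails — Rw1w2 but no z with Rw1z and Rzw2.
G4: holds.
Valid on: G2, G4.

G2, G4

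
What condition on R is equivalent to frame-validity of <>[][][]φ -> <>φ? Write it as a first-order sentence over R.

This is a Sahlqvist (Geach-type) schema ◇^1□^3φ → □^0◇^1φ.
Minimal-valuation argument: fix x; take any y with xR^1y and any z with xR^0z. Set V(φ) to the set of worlds R-reachable from y in exactly 3 steps. Then □^3φ holds at y, so the antecedent holds at x; validity forces ◇^1φ at z, giving a w with zR^1w and yR^3w.
First-order correspondent: forall x forall y (xRy -> exists w (y R^3 w & xRw)).

forall x forall y (xRy -> exists w (y R^3 w & xRw))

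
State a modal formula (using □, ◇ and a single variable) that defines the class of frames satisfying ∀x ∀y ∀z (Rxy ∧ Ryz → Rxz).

This is transitivity; the standard corresponding axiom is 4: □p → □□p.
Suppose □p→□□p is valid. Take Rxy, Ryz and set V(p)={w : Rxw}. Then □p at x, so □□p at x, so □p at y, so p at z, i.e. Rxz.

□p → □□p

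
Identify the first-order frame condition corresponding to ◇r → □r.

partial functionality

Suppose ◇r→□r is valid. Take Rxy, Rxz and set V(r)={y}. Then ◇r at x, so □r at x, so r at z, i.e. z=y.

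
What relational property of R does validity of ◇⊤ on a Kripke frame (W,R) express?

seriality

◇⊤ holds at w iff w has a successor, so frame-validity of ◇⊤ is exactly seriality. Equivalently via □φ → ◇φ:
Suppose □φ→◇φ is valid. At any x set V(φ)=W. Then □φ at x, so ◇φ at x, so x has a successor.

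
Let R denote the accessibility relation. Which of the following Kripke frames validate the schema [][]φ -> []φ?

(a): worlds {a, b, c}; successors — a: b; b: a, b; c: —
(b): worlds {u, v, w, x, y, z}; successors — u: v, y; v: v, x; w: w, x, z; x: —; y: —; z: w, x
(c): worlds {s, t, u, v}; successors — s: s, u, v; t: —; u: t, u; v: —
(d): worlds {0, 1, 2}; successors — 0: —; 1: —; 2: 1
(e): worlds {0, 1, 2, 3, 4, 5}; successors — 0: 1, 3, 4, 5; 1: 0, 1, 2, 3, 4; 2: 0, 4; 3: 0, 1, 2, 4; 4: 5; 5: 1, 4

(a), (c)

This is the axiom for density; its first-order frame correspondent is forall x forall y (Rxy -> exists z (Rxz & Rzy)).
(a): condition met.
(b): fails — Ruy but no t with Rut and Rty.
(c): condition met.
(d): fails — R21 but no z with R2z and Rz1.
(e): fails — R20 but no z with R2z and Rz0.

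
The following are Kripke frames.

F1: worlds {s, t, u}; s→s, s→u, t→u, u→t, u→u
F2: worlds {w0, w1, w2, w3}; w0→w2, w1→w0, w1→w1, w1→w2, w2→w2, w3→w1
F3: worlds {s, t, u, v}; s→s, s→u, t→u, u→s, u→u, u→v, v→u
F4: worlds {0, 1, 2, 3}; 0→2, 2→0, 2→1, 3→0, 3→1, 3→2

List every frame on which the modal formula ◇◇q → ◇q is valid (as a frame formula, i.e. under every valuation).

Frame correspondent (Sahlqvist): ∀x ∀y ∀z (Rxy ∧ Ryz → Rxz) — i.e. transitivity.
F1: fails — Rtu and Rut but not Rtt.
F2: fails — Rw3w1 and Rw1w2 but not Rw3w2.
F3: fails — Rvu and Ruv but not Rvv.
F4: fails — R02 and R20 but not R00.

none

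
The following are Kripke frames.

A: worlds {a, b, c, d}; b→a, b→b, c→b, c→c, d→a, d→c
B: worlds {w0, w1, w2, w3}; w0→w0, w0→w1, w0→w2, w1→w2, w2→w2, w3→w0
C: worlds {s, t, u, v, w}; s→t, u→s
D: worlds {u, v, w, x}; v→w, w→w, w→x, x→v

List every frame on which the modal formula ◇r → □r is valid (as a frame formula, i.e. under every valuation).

C

This is the axiom for partial functionality; its first-order frame correspondent is ∀x ∀y ∀z (Rxy ∧ Rxz → y = z).
A: fails — b sees both a and b.
B: fails — w0 sees both w0 and w1.
C: condition met.
D: fails — w sees both w and x.
Valid on: C.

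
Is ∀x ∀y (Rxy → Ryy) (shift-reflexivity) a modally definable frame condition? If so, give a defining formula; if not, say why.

Yes, by □(□r → r)

Yes: it is shift-reflexivity, defined by the T□ schema □(□r → r).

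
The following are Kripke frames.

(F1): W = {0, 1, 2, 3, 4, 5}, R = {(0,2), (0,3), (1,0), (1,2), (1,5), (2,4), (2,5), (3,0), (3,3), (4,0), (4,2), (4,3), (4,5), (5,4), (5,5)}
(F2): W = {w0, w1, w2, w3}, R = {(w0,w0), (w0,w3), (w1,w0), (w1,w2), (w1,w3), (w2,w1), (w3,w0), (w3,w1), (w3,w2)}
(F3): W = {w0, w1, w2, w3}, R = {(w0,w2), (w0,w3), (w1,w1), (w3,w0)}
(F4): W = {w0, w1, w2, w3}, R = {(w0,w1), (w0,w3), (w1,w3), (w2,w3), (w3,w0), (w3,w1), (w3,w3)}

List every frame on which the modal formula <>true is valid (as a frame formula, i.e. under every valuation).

Frame correspondent (Sahlqvist): forall x exists y Rxy — i.e. seriality.
(F1): condition met.
(F2): condition met.
(F3): fails — world w2 has no successor.
(F4): condition met.

(F1), (F2), (F4)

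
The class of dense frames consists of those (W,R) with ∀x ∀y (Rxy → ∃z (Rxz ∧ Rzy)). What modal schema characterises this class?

A defining formula is □□p → □p (the C4 axiom).
Suppose □□p→□p is valid. Take Rxy and set V(p)={w : xR²w}. Then □□p at x, so □p at x, so p at y, i.e. ∃z(Rxz∧Rzy).

□□p → □p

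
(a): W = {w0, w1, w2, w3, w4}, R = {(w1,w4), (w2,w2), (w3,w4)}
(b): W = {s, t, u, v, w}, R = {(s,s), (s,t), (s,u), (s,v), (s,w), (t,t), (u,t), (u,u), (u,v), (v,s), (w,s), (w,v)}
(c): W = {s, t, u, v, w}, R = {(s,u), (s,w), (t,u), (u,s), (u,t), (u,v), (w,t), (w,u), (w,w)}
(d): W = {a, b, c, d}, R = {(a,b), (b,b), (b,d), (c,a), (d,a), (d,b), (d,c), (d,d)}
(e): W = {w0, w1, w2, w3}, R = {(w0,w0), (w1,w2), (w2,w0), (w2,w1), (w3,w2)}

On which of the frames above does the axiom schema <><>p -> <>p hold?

This is the axiom for transitivity; its first-order frame correspondent is forall x forall y forall z (Rxy & Ryz -> Rxz).
(a): ✓.
(b): fails — Ruv and Rvs but not Rus.
(c): fails — Rwu and Ruv but not Rwv.
(d): fails — Rab and Rbd but not Rad.
(e): fails — Rw1w2 and Rw2w1 but not Rw1w1.

(a)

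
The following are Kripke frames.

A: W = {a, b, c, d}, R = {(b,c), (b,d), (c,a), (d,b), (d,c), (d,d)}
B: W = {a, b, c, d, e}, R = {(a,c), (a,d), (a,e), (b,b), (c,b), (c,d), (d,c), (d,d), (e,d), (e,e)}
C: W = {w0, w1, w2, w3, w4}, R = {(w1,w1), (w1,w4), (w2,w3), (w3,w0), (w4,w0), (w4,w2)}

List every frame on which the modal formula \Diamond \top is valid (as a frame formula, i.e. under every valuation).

B

The schema corresponds to seriality: \forall x \exists y Rxy.
A: fails — world a has no successor.
B: holds.
C: fails — world w0 has no successor.
Valid on: B.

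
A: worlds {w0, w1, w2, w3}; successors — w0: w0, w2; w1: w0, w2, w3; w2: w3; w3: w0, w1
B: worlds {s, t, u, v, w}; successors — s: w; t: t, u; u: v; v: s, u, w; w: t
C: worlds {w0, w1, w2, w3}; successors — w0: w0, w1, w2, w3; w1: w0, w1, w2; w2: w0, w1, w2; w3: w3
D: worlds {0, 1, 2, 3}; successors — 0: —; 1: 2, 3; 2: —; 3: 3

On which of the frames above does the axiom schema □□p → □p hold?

This is the axiom for density; its first-order frame correspondent is ∀x ∀y (Rxy → ∃z (Rxz ∧ Rzy)).
A: fails — Rw3w1 but no z with Rw3z and Rzw1.
B: fails — Ruv but no z with Ruz and Rzv.
C: satisfies the condition.
D: fails — R12 but no z with R1z and Rz2.
Valid on: C.

C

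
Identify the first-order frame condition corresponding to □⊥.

□⊥ is valid iff no world has any successor (otherwise □⊥ fails at any world with one).
Conversely, on a frame with emptiness of R the schema holds at every world under every valuation.
Frame condition: ∀x ∀y ¬Rxy.

emptiness of R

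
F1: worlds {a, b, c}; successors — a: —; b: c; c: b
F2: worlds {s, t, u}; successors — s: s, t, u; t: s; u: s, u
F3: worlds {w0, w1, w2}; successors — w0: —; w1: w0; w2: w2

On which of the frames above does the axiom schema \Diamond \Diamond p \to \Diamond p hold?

This is the axiom for transitivity; its first-order frame correspondent is \forall x \forall y \forall z (Rxy \wedge Ryz \to Rxz).
F1: fails — Rbc and Rcb but not Rbb.
F2: fails — Rus and Rst but not Rut.
F3: ✓.
Valid on: F3.

F3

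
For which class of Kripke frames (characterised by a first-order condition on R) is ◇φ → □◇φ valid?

Suppose ◇φ→□◇φ is valid. Take Rxy, Rxz and set V(φ)={y}. Then ◇φ at x, so □◇φ at x, so ◇φ at z, so some w with Rzw has φ; w=y, i.e. Rzy. By symmetry of the argument, Ryz.

the Euclidean property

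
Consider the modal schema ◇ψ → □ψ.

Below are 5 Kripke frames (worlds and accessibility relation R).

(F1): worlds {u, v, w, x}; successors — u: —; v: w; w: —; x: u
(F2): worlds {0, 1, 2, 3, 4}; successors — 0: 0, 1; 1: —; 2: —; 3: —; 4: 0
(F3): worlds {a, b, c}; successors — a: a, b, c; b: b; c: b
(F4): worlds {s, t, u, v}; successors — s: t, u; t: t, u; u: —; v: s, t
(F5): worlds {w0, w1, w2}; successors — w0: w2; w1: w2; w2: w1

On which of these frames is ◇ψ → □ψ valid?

(F1), (F5)

The schema corresponds to partial functionality: ∀x ∀y ∀z (Rxy ∧ Rxz → y = z).
(F1): satisfies the condition.
(F2): fails — 0 sees both 0 and 1.
(F3): fails — a sees both a and b.
(F4): fails — s sees both t and u.
(F5): satisfies the condition.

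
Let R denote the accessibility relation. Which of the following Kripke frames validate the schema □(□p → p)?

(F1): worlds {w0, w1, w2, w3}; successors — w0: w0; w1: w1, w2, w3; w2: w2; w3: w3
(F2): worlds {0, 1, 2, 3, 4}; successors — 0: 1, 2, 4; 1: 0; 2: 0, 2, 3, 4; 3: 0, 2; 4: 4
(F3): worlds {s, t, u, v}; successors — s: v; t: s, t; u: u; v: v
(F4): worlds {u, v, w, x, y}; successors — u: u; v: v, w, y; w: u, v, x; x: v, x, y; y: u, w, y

The schema corresponds to shift-reflexivity: ∀x ∀y (Rxy → Ryy).
(F1): ✓.
(F2): fails — R10 but not R00.
(F3): fails — Rts but not Rss.
(F4): fails — Rvw but not Rww.
Valid on: (F1).

(F1)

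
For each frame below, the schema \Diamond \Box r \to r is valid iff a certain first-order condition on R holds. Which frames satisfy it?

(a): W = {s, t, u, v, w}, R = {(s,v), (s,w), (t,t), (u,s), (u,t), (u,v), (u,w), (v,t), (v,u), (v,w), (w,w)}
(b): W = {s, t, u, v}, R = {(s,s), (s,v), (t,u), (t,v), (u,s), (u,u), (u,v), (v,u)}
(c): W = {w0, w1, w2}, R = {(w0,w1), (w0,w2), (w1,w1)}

none

This is the axiom for symmetry; its first-order frame correspondent is \forall x \forall y (Rxy \to Ryx).
(a): fails — Ruw but not Rwu.
(b): fails — Rtv but not Rvt.
(c): fails — Rw0w1 but not Rw1w0.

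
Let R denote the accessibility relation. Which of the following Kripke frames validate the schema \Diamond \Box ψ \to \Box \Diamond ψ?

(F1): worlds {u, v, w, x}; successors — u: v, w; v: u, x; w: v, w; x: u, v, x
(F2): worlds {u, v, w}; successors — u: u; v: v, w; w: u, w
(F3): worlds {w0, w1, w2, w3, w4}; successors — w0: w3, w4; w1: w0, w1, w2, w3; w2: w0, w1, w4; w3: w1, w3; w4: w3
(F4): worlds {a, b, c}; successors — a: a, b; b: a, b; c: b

(F2), (F3), (F4)

Frame correspondent (Sahlqvist): \forall x \forall y \forall z (Rxy \wedge Rxz \to \exists w (Ryw \wedge Rzw)) — i.e. convergence.
(F1): fails — Ruv and Ruw but v and w have no common successor.
(F2): condition met.
(F3): condition met.
(F4): condition met.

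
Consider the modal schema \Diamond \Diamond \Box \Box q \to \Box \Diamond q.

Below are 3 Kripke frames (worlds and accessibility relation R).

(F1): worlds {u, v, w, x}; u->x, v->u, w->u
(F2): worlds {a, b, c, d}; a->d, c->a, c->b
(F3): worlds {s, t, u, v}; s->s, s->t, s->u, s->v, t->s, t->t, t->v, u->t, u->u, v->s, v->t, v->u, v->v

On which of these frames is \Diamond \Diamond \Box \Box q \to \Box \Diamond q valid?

The schema corresponds to a generalized confluence (Geach) condition: \forall x \forall y \forall z ((x R^2 y \wedge xRz) \to \exists w (y R^2 w \wedge zRw)).
(F1): fails — vR²x, vRu but no t with xR²t and uRt.
(F2): fails — cR²d, cRa but no w with dR²w and aRw.
(F3): condition met.

(F3)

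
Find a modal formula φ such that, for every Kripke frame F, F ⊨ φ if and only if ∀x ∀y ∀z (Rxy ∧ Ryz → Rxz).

□p → □□p

The condition is transitivity. The 4 schema □p → □□p defines it.
Suppose □p→□□p is valid. Take Rxy, Ryz and set V(p)={w : Rxw}. Then □p at x, so □□p at x, so □p at y, so p at z, i.e. Rxz.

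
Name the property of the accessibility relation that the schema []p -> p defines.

Suppose □p→p is valid. At any x set V(p)={w : Rxw}. Then □p holds at x, so p holds at x, i.e. Rxx.
Conversely, on a frame with reflexivity the schema holds at every world under every valuation.
Frame condition: forall x Rxx.

Reflexivity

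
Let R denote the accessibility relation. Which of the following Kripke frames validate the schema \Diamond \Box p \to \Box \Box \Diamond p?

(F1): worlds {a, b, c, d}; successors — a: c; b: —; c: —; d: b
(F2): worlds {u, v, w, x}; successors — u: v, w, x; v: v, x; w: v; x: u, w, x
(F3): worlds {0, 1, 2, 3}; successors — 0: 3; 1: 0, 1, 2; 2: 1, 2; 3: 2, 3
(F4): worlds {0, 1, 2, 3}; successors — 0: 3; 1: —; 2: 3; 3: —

(F1), (F4)

The schema corresponds to a generalized confluence (Geach) condition: \forall x \forall y \forall z ((xRy \wedge x R^2 z) \to \exists w (yRw \wedge zRw)).
(F1): condition met.
(F2): fails — uRw, uR²x but no t with wRt and xRt.
(F3): fails — 1R0, 1R²1 but no w with 0Rw and 1Rw.
(F4): condition met.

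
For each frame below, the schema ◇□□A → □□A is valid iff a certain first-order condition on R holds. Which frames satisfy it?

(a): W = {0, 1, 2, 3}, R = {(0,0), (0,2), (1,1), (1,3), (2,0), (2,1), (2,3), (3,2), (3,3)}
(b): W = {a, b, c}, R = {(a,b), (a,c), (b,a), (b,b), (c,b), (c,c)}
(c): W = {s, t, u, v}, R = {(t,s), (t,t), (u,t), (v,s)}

Frame correspondent (Sahlqvist): ∀x ∀y ∀z ((xRy ∧ xR²z) → ∃w (yR²w ∧ z = w)) — i.e. a generalized confluence (Geach) condition.
(a): fails — 2R1, 2R²0 but no w with 1R²w and 0=w.
(b): holds.
(c): fails — tRs, tR²s but no w with sR²w and s=w.

(b)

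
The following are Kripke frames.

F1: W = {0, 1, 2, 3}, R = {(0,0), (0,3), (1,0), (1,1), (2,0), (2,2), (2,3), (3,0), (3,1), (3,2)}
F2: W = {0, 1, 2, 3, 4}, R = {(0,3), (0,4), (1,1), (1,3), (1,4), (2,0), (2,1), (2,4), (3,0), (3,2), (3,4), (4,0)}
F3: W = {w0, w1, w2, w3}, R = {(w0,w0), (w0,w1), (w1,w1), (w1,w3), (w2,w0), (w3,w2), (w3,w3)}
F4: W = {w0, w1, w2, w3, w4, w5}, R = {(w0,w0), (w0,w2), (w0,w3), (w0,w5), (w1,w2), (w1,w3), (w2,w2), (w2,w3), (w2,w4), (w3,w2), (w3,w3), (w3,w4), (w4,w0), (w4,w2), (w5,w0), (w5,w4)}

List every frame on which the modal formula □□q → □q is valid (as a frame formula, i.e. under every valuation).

The schema corresponds to density: ∀x ∀y (Rxy → ∃z (Rxz ∧ Rzy)).
F1: condition met.
F2: fails — R32 but no z with R3z and Rz2.
F3: condition met.
F4: fails — Rw5w4 but no z with Rw5z and Rzw4.

F1, F3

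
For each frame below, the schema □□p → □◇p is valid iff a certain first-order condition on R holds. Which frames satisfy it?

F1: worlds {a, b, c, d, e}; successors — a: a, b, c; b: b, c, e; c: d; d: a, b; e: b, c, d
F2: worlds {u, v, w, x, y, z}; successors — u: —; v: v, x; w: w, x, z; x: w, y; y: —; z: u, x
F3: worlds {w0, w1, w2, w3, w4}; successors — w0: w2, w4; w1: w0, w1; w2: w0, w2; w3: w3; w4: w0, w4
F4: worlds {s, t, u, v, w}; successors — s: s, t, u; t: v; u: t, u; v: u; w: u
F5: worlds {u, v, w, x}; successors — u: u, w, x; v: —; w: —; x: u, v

F1, F3, F4

Frame correspondent (Sahlqvist): ∀x ∀z (xRz → ∃w (xR²w ∧ zRw)) — i.e. a generalized confluence (Geach) condition.
F1: ✓.
F2: fails — xRy but no t with xR²t and yRt.
F3: ✓.
F4: ✓.
F5: fails — uRw but no t with uR²t and wRt.
Valid on: F1, F3, F4.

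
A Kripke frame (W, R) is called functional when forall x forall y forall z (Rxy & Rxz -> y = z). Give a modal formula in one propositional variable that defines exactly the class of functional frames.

◇q → □q

The condition is partial functionality. The CD schema ◇q → □q defines it.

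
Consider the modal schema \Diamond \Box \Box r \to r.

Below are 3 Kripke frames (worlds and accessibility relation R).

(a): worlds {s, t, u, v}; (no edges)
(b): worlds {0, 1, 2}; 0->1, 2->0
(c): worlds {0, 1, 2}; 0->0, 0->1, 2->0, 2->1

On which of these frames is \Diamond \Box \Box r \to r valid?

(a)

Frame correspondent (Sahlqvist): \forall x \forall y (xRy \to \exists w (y R^2 w \wedge x = w)) — i.e. a generalized confluence (Geach) condition.
(a): satisfies the condition.
(b): fails — 0R1 but no w with 1R²w and 0=w.
(c): fails — 0R1 but no w with 1R²w and 0=w.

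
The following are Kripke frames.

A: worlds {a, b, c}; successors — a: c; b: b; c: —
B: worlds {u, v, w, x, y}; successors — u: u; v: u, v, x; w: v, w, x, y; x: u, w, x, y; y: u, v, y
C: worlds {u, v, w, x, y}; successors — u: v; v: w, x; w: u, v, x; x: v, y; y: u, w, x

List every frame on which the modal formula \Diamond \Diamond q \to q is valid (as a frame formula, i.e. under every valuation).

The schema corresponds to a generalized confluence (Geach) condition: \forall x \forall y (x R^2 y \to \exists w (y = w \wedge x = w)).
A: condition met.
B: fails — vR²u but u ≠ v.
C: fails — uR²w but w ≠ u.

A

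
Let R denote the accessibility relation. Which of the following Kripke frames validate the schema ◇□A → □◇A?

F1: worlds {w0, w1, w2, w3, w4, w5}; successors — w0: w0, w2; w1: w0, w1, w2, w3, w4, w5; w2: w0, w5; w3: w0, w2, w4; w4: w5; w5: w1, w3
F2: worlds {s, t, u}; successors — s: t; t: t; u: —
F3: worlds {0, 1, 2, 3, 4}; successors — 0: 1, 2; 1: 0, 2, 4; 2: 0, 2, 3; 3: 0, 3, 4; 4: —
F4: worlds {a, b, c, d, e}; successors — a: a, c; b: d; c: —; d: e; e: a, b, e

This is the axiom for convergence; its first-order frame correspondent is ∀x ∀y ∀z (Rxy ∧ Rxz → ∃w (Ryw ∧ Rzw)).
F1: fails — Rw1w5 and Rw1w2 but w5 and w2 have no common successor.
F2: holds.
F3: fails — R10 and R14 but 0 and 4 have no common successor.
F4: fails — Raa and Rac but a and c have no common successor.

F2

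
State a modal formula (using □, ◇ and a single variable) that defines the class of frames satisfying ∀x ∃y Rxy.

This is seriality; the standard corresponding axiom is D: □ψ → ◇ψ.
Suppose □ψ→◇ψ is valid. At any x set V(ψ)=W. Then □ψ at x, so ◇ψ at x, so x has a successor.

□ψ → ◇ψ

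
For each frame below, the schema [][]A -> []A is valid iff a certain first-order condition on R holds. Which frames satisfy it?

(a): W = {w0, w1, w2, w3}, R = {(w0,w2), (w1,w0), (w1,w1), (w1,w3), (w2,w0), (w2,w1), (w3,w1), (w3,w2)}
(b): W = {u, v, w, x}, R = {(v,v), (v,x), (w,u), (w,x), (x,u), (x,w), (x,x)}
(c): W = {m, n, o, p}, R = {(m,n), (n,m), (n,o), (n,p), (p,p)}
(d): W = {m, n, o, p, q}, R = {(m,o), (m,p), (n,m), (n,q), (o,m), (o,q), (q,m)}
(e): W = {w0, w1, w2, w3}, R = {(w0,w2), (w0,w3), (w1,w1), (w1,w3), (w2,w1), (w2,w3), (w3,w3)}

(b)

Frame correspondent (Sahlqvist): forall x forall y (Rxy -> exists z (Rxz & Rzy)) — i.e. density.
(a): fails — Rw3w2 but no z with Rw3z and Rzw2.
(b): condition met.
(c): fails — Rno but no z with Rnz and Rzo.
(d): fails — Rmo but no z with Rmz and Rzo.
(e): fails — Rw0w2 but no z with Rw0z and Rzw2.
Valid on: (b).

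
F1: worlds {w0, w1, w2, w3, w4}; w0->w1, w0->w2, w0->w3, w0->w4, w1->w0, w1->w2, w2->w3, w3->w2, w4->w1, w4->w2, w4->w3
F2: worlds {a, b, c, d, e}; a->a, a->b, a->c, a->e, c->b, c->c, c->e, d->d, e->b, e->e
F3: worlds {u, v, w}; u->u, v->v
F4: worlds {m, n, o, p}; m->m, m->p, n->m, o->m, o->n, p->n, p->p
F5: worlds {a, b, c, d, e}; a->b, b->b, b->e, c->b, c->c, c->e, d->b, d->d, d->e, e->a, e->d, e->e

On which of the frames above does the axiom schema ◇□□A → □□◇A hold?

The schema corresponds to a generalized confluence (Geach) condition: ∀x ∀y ∀z ((xRy ∧ xR²z) → ∃w (yR²w ∧ zRw)).
F1: fails — w0Rw2, w0R²w2 but no w with w2R²w and w2Rw.
F2: fails — aRa, aR²b but no w with aR²w and bRw.
F3: satisfies the condition.
F4: satisfies the condition.
F5: satisfies the condition.

F3, F4, F5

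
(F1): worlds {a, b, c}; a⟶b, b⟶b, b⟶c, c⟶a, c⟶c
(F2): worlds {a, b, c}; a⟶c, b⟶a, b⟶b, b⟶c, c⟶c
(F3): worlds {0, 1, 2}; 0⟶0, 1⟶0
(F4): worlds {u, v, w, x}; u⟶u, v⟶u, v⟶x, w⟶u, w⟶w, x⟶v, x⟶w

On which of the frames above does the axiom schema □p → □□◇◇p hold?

This is the axiom for a generalized confluence (Geach) condition; its first-order frame correspondent is ∀x ∀z (xR²z → ∃w (xRw ∧ zR²w)).
(F1): holds.
(F2): holds.
(F3): holds.
(F4): fails — xR²u but no t with xRt and uR²t.
Valid on: (F1), (F2), (F3).

(F1), (F2), (F3)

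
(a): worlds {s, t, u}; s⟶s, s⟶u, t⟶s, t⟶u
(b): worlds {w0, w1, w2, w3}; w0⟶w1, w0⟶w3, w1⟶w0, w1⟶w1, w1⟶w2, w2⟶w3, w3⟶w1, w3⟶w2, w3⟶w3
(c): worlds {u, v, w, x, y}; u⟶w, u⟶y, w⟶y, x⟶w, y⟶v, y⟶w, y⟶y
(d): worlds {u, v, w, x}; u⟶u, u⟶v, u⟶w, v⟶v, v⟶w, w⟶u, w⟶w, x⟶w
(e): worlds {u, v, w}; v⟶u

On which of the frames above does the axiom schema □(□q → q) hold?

The schema corresponds to shift-reflexivity: ∀x ∀y (Rxy → Ryy).
(a): fails — Rsu but not Ruu.
(b): fails — Rw1w2 but not Rw2w2.
(c): fails — Rxw but not Rww.
(d): satisfies the condition.
(e): fails — Rvu but not Ruu.
Valid on: (d).

(d)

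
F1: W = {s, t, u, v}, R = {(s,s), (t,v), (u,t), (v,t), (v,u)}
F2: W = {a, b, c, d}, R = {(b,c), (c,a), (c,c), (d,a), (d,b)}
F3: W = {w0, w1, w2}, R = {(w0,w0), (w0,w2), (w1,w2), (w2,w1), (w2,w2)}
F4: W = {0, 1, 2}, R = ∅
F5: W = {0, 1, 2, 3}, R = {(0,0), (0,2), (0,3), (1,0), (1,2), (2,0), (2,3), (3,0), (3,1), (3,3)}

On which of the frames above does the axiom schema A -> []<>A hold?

F4

The schema corresponds to symmetry: forall x forall y (Rxy -> Ryx).
F1: fails — Rut but not Rtu.
F2: fails — Rbc but not Rcb.
F3: fails — Rw0w2 but not Rw2w0.
F4: ✓.
F5: fails — R10 but not R01.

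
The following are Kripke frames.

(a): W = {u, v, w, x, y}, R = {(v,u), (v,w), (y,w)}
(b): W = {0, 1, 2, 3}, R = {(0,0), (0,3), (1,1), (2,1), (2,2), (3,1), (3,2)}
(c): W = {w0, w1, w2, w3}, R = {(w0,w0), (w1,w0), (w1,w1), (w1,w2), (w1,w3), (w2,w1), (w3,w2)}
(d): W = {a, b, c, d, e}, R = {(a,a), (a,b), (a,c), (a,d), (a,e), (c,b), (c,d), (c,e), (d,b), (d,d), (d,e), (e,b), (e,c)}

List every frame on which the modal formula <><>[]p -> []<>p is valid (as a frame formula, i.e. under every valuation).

(a)

The schema corresponds to a generalized confluence (Geach) condition: forall x forall y forall z ((x R^2 y & xRz) -> exists w (yRw & zRw)).
(a): satisfies the condition.
(b): fails — 0R²0, 0R3 but no w with 0Rw and 3Rw.
(c): fails — w1R²w0, w1Rw2 but no w with w0Rw and w2Rw.
(d): fails — aR²a, aRb but no w with aRw and bRw.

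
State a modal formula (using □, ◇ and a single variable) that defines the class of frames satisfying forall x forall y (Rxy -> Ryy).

This is shift-reflexivity; the standard corresponding axiom is T□: □(□p → p).
Suppose □(□p→p) is valid. Take Rxy and set V(p)={w : Ryw}. Then at y, □p holds; since □(□p→p) at x, □p→p at y, so p at y, i.e. Ryy.

□(□p → p)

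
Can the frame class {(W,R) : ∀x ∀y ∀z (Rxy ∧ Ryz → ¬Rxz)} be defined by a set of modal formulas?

Modal frame validity is preserved under surjective bounded morphisms.
The 7-cycle (worlds 0,1,2,3,4,5,6 with 0→1→2→3→4→5→6→0) is intransitive. Mapping every world to a single reflexive point • is a surjective bounded morphism; the reflexive point is not intransitive (R••∧R•• but R••).
So no modal formula (or set of formulas) defines exactly the intransitive frames.

No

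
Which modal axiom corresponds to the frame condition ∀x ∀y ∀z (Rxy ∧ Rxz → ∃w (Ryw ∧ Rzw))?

The condition is convergence. The .2 schema ◇□s → □◇s defines it.
Suppose ◇□s→□◇s is valid. Take Rxy, Rxz and set V(s)={w : Ryw}. Then □s at y so ◇□s at x, so □◇s at x, so ◇s at z, giving w with Rzw and Ryw.

◇□s → □◇s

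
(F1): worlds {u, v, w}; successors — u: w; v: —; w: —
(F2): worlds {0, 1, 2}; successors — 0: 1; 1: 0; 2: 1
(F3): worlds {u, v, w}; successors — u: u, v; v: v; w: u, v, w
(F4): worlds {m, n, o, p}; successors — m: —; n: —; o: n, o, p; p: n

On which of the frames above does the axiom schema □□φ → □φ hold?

(F3)

This is the axiom for density; its first-order frame correspondent is ∀x ∀y (Rxy → ∃z (Rxz ∧ Rzy)).
(F1): fails — Ruw but no z with Ruz and Rzw.
(F2): fails — R01 but no z with R0z and Rz1.
(F3): satisfies the condition.
(F4): fails — Rpn but no z with Rpz and Rzn.
Valid on: (F3).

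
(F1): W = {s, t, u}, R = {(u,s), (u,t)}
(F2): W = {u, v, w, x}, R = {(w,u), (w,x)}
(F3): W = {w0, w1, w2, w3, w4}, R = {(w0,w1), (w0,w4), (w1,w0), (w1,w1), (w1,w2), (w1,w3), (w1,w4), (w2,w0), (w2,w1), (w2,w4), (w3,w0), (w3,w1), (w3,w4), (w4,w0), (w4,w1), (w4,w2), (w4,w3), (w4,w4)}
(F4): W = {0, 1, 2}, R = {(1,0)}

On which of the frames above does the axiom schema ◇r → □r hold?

This is the axiom for partial functionality; its first-order frame correspondent is ∀x ∀y ∀z (Rxy ∧ Rxz → y = z).
(F1): fails — u sees both s and t.
(F2): fails — w sees both u and x.
(F3): fails — w0 sees both w1 and w4.
(F4): holds.

(F4)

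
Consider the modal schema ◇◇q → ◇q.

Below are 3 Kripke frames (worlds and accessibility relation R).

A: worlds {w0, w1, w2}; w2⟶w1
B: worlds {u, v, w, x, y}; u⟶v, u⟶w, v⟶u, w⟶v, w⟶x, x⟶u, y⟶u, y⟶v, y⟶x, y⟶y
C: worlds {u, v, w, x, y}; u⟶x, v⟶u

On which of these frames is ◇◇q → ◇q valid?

A

This is the axiom for transitivity; its first-order frame correspondent is ∀x ∀y ∀z (Rxy ∧ Ryz → Rxz).
A: holds.
B: fails — Ruv and Rvu but not Ruu.
C: fails — Rvu and Rux but not Rvx.
Valid on: A.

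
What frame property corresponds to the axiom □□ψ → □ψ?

density: ∀x ∀y (Rxy → ∃z (Rxz ∧ Rzy))

Suppose □□ψ→□ψ is valid. Take Rxy and set V(ψ)={w : xR²w}. Then □□ψ at x, so □ψ at x, so ψ at y, i.e. ∃z(Rxz∧Rzy).
Conversely, on a frame with density the schema holds at every world under every valuation.
Frame condition: ∀x ∀y (Rxy → ∃z (Rxz ∧ Rzy)).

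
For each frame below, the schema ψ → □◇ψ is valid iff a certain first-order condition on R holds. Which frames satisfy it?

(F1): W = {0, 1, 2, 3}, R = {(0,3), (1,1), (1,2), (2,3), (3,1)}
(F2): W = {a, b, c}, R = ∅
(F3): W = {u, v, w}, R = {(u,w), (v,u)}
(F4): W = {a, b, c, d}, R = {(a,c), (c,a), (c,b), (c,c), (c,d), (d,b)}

(F2)

Frame correspondent (Sahlqvist): ∀x ∀y (Rxy → Ryx) — i.e. symmetry.
(F1): fails — R31 but not R13.
(F2): satisfies the condition.
(F3): fails — Rvu but not Ruv.
(F4): fails — Rcd but not Rdc.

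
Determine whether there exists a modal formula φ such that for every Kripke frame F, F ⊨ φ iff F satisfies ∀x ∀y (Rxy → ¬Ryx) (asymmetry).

If a class were modally definable it would be closed under surjective bounded morphisms (Goldblatt–Thomason).
The 5-cycle (worlds w0,w1,w2,w3,w4 with w0→w1→w2→w3→w4→w0) is asymmetric. Mapping every world to a single reflexive point • is a surjective bounded morphism, and the reflexive point is not asymmetric (R•• but asymmetry requires ¬R••).
So no modal formula (or set of formulas) defines exactly the asymmetric frames.

No — not modally definable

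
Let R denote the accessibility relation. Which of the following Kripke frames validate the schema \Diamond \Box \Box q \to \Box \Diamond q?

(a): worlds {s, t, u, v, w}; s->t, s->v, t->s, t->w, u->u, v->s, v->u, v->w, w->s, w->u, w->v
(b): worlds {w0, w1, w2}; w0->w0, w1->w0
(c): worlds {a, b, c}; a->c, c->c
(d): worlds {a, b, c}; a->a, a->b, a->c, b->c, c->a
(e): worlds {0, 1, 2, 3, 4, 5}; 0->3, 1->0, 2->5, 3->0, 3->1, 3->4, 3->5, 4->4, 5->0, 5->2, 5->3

(b), (c)

Frame correspondent (Sahlqvist): \forall x \forall y \forall z ((xRy \wedge xRz) \to \exists w (y R^2 w \wedge zRw)) — i.e. a generalized confluence (Geach) condition.
(a): fails — tRs, tRs but no w* with sR²w* and sRw*.
(b): holds.
(c): holds.
(d): fails — aRb, aRb but no w with bR²w and bRw.
(e): fails — 1R0, 1R0 but no w with 0R²w and 0Rw.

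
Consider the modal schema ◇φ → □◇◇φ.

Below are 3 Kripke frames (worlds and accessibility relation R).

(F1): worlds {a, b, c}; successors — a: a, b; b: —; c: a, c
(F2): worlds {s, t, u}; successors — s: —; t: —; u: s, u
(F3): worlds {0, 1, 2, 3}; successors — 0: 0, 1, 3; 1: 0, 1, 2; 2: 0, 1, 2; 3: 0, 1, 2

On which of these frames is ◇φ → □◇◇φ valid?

This is the axiom for a generalized confluence (Geach) condition; its first-order frame correspondent is ∀x ∀y ∀z ((xRy ∧ xRz) → ∃w (y = w ∧ zR²w)).
(F1): fails — aRa, aRb but no w with a=w and bR²w.
(F2): fails — uRs, uRs but no w with s=w and sR²w.
(F3): satisfies the condition.
Valid on: (F3).

(F3)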